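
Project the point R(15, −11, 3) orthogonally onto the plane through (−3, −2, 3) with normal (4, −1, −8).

The perpendicular from R has direction n = (4, −1, −8): r = (15, −11, 3) + t(4, −1, −8).
Substitute into the plane: n·(R + tn) = -34 gives 47 + 81t = -34, so t = -1.
Foot = (15, −11, 3) + (-1)·(4, −1, −8) = (11, −10, 11).

(11, -10, 11)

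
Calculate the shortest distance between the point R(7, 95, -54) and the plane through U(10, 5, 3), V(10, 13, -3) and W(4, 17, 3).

UV = (0, 8, -6) and UW = (-6, 12, 0), so a normal is n = UV × UW = (72, 36, 48).
Then n·(7, 95, -54) - 1044 = 288.
|n| = √(5184 + 1296 + 2304) = 12√61, so the distance is |288|/(12√61) = 24/√61.

24/√61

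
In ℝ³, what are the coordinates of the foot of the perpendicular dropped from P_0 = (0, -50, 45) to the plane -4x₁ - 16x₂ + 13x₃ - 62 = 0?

n = (-4, -16, 13), |n|² = 441, and n·P_0 − 62 = 1323.
t = 1323/441 = 3, so the foot is P_0 − t·n = (0, -50, 45) − 3·(-4, -16, 13) = (12, -2, 6).

(12, -2, 6)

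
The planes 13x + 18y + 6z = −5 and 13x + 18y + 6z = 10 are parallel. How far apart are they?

With common normal n = (13, 18, 6) (|n| = 23), the distance is |(-5) − 10|/|n| = 15/23.

15/23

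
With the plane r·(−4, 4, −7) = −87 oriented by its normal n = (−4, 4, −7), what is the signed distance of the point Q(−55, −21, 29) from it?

n·Q − (-87) = 20.
|n| = 9, so the signed distance is 20/9.

20/9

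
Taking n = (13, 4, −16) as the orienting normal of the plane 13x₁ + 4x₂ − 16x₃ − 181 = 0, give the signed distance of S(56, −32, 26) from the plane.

1/7

n·S − 181 = 3.
|n| = 21, so the signed distance is 3/21 = 1/7.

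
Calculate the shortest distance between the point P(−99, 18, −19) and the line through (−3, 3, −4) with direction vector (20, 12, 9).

Direction vector d = (20, 12, 9).
AP = (−96, 15, −15); AP·d = -1875, |AP|² = 9666, |d|² = 625.
distance² = |AP|² − (AP·d)²/|d|² = 9666 − 3515625/625 = 4041, so the distance is 3√449.

3√449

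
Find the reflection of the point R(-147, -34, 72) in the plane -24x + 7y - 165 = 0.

(93, -104, 72)

With n = (-24, 7, 0), the signed offset is (n·R − 165)/|n|² = 3125/625 = 5.
R' = R − 2t·n = (-147, -34, 72) − 10·(-24, 7, 0) = (93, -104, 72).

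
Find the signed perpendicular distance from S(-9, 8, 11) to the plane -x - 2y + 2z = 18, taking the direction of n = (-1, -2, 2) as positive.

n·S − 18 = -3.
|n| = 3, so the signed distance is -3/3 = -1.

-1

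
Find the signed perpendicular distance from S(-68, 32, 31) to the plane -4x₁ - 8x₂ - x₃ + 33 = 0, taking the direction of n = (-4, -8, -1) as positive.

2

n·S − (-33) = 18.
|n| = 9, so the signed distance is 18/9 = 2.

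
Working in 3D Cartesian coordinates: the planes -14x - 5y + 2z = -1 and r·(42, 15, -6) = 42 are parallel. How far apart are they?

Divide the second equation by -3 to match normals: -14x - 5y + 2z = -14.
With common normal n = (-14, -5, 2) (|n| = 15), the distance is |(-1) − (-14)|/|n| = 13/15.

13/15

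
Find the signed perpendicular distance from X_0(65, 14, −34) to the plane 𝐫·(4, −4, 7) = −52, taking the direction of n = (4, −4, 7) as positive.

2

n·X_0 − (-52) = 18.
|n| = 9, so the signed distance is 18/9 = 2.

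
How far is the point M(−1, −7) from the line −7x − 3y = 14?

The normal to the line is n = (−7, −3) with |n| = √58.
|n·M − 14| = |28 − 14| = 14, so the distance is 14/√58 = 7√58/29.

14/√58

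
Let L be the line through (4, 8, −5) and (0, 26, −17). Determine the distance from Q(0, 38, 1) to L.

6√13

A direction vector is d = (−4, 18, −12).
AP = (−4, 30, 6); AP·d = 484, |AP|² = 952, |d|² = 484.
distance² = |AP|² − (AP·d)²/|d|² = 952 − 234256/484 = 468, so the distance is 6√13.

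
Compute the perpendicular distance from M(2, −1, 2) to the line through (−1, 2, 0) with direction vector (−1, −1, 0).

√22

Direction vector d = (−1, −1, 0).
AP = (3, −3, 2), and AP × d = (2, −2, −6).
|AP × d|² = 44 and |d|² = 2, so the distance is √(44/2) = √22.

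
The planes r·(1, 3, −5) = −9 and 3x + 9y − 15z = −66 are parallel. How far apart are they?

Divide the second equation by 3 to match normals: x + 3y − 5z = -22.
Both planes have normal n = (1, 3, −5), |n| = √35. Any point on the first plane is at distance |(-22) − (-9)|/|n| = 13/√35 = 13√35/35 from the second.

13/√35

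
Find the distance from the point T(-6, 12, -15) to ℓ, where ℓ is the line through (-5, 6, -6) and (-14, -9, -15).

√118

A direction vector is d = (-9, -15, -9).
AP = (-1, 6, -9); AP·d = 0, |AP|² = 118, |d|² = 387.
distance² = |AP|² − (AP·d)²/|d|² = 118 − 0/387 = 118, so the distance is √118.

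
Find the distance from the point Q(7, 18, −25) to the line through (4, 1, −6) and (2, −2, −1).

A direction vector is d = (−2, −3, 5).
AP = (3, 17, −19); AP·d = -152, |AP|² = 659, |d|² = 38.
distance² = |AP|² − (AP·d)²/|d|² = 659 − 23104/38 = 51, so the distance is √51.

√51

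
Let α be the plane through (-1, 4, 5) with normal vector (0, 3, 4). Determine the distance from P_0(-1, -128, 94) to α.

8

The plane has equation n·(r − (-1, 4, 5)) = 0, i.e. n·r = 32.
n = (0, 3, 4); n·P − 32 = -40; |n| = 5; distance = 40/5 = 8.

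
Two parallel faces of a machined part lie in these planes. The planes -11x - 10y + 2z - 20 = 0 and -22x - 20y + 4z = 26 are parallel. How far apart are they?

7/15

Divide the second equation by 2 to match normals: -11x - 10y + 2z = 13.
With common normal n = (-11, -10, 2) (|n| = 15), the distance is |20 − 13|/|n| = 7/15.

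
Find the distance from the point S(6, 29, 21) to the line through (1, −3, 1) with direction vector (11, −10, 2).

6√34

Direction vector d = (11, −10, 2).
AP = (5, 32, 20), and AP × d = (264, 210, −402).
|AP × d|² = 275400 and |d|² = 225, so the distance is √(275400/225) = √1224 = 6√34.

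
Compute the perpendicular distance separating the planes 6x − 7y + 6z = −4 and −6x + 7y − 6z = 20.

16/11

Divide the second equation by -1 to match normals: 6x − 7y + 6z = -20.
With common normal n = (6, −7, 6) (|n| = 11), the distance is |(-4) − (-20)|/|n| = 16/11.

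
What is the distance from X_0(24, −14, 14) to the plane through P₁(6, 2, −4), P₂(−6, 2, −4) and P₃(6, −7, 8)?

P₁P₂ = (−12, 0, 0) and P₁P₃ = (0, −9, 12), so a normal is n = P₁P₂ × P₁P₃ = (0, 144, 108).
d = |144·(-14) + 108·14 − (-144)| / √(0 + 20736 + 11664) = |-360| / 180 = 2.

2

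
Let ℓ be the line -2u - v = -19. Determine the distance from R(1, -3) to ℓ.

The normal to the line is n = (-2, -1) with |n| = √5.
|n·R − (-19)| = |1 − (-19)| = 20, so the distance is 20/√5 = 4√5.

4√5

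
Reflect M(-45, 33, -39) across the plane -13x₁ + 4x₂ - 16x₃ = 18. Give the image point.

(33, 9, 57)

With n = (-13, 4, -16), the signed offset is (n·M − 18)/|n|² = 1323/441 = 3.
M' = M − 2t·n = (-45, 33, -39) − 6·(-13, 4, -16) = (33, 9, 57).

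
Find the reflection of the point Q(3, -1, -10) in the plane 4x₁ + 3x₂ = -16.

(-5, -7, -10)

With n = (4, 3, 0), the signed offset is (n·Q − (-16))/|n|² = 25/25 = 1.
Q' = Q − 2t·n = (3, -1, -10) − 2·(4, 3, 0) = (-5, -7, -10).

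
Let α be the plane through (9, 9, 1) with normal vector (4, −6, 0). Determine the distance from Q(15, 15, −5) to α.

6√13/13

The plane has equation n·(r − (9, 9, 1)) = 0, i.e. n·r = -18.
Then n·(15, 15, −5) − (−18) = −12.
|n| = √(16 + 36 + 0) = 2√13, so the distance is |-12|/(2√13) = 6/√13.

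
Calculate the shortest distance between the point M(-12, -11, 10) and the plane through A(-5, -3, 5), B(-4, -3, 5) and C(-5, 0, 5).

AB = (1, 0, 0) and AC = (0, 3, 0), so a normal is n = AB × AC = (0, 0, 3).
Then n·(-12, -11, 10) - 15 = 15.
|n| = √(0 + 0 + 9) = 3, so the distance is |15|/3 = 5.

5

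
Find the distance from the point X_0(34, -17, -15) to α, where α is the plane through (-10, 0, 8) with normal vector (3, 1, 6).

The plane has equation n·(r − (-10, 0, 8)) = 0, i.e. n·r = 18.
d = |3·34 + 1·(-17) + 6·(-15) − 18| / √(9 + 1 + 36) = |-23| / √46 = √46/2.

23/√46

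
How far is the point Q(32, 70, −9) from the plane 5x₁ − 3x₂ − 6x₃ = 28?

12√70/35

n = (5, −3, −6); n·P − 28 = -24; |n| = √70; distance = 24/√70.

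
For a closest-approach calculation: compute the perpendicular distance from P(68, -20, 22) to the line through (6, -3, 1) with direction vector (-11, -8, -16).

√2810

Direction vector d = (-11, -8, -16).
AP = (62, -17, 21), and AP × d = (440, 761, -683).
|AP × d|² = 1239210 and |d|² = 441, so the distance is √(1239210/441) = √2810.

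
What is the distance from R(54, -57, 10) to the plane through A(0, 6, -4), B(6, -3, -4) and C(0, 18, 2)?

AB = (6, -9, 0) and AC = (0, 12, 6), so a normal is n = AB × AC = (-54, -36, 72).
d = |(-54)·54 + (-36)·(-57) + 72·10 − (-504)| / √(2916 + 1296 + 5184) = |360| / (18√29) = 20/√29.

20/√29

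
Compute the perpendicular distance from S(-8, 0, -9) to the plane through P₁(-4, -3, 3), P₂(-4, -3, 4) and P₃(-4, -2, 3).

4

P₁P₂ = (0, 0, 1) and P₁P₃ = (0, 1, 0), so a normal is n = P₁P₂ × P₁P₃ = (-1, 0, 0).
Then n·(-8, 0, -9) - 4 = 4.
|n| = √(1 + 0 + 0) = 1, so the distance is |4|/1 = 4.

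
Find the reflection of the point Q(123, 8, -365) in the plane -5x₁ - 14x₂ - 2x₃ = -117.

n = (-5, -14, -2), |n|² = 225, n·Q − (-117) = 120, so t = 120/225 = 8/15.
Foot F = Q − (8/15)·n = (377/3, 232/15, -5459/15); the reflection is 2F − Q = (385/3, 344/15, -5443/15).

(385/3, 344/15, -5443/15)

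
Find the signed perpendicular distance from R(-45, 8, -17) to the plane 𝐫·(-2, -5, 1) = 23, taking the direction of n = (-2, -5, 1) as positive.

n·R − 23 = 10.
|n| = √30, so the signed distance is 10/√30.

10/√30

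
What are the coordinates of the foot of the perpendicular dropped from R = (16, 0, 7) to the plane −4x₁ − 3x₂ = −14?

(8, -6, 7)

n = (−4, −3, 0), |n|² = 25, and n·R − (-14) = -50.
t = -50/25 = -2, so the foot is R − t·n = (16, 0, 7) − (-2)·(−4, −3, 0) = (8, −6, 7).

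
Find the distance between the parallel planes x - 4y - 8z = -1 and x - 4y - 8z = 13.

14/9

With common normal n = (1, -4, -8) (|n| = 9), the distance is |(-1) − 13|/|n| = 14/9.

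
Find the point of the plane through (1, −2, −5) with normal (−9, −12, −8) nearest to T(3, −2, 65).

n = (−9, −12, −8), |n|² = 289, and n·T − 55 = -578.
t = -578/289 = -2, so the foot is T − t·n = (3, −2, 65) − (-2)·(−9, −12, −8) = (−15, −26, 49).

(-15, -26, 49)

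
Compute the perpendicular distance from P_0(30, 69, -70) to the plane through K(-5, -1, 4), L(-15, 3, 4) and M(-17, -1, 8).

KL = (-10, 4, 0) and KM = (-12, 0, 4), so a normal is n = KL × KM = (16, 40, 48).
n = (16, 40, 48); n·P − 72 = -192; |n| = 8√65; distance = 192/(8√65) = 24√65/65.

24/√65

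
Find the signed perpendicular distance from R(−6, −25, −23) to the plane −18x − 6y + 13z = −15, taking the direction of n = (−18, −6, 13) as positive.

-26/23

n·R − (-15) = -26.
|n| = 23, so the signed distance is -26/23.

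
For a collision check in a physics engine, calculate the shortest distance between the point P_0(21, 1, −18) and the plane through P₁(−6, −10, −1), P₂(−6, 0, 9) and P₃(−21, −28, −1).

22/√86

P₁P₂ = (0, 10, 10) and P₁P₃ = (−15, −18, 0), so a normal is n = P₁P₂ × P₁P₃ = (180, −150, 150).
Then n·(21, 1, −18) − 270 = 660.
|n| = √(32400 + 22500 + 22500) = 30√86, so the distance is |660|/(30√86) = 11√86/43.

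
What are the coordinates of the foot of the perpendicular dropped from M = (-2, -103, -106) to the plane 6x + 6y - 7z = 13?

(-76/11, -1187/11, -1103/11)

n = (6, 6, -7), |n|² = 121, and n·M − 13 = 99.
t = 99/121 = 9/11, so the foot is M − t·n = (-2, -103, -106) − (9/11)·(6, 6, -7) = (-76/11, -1187/11, -1103/11).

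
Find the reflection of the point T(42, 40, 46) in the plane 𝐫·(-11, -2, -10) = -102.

With n = (-11, -2, -10), the signed offset is (n·T − (-102))/|n|² = -900/225 = -4.
T' = T − 2t·n = (42, 40, 46) − (-8)·(-11, -2, -10) = (-46, 24, -34).

(-46, 24, -34)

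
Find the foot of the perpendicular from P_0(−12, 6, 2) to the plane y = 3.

The perpendicular from P_0 has direction n = (0, 1, 0): r = (−12, 6, 2) + t(0, 1, 0).
Substitute into the plane: n·(P_0 + tn) = 3 gives 6 + 1t = 3, so t = -3.
Foot = (−12, 6, 2) + (-3)·(0, 1, 0) = (−12, 3, 2).

(-12, 3, 2)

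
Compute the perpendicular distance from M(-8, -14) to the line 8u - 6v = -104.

62/5

The normal to the line is n = (8, -6) with |n| = 10.
|n·M − (-104)| = |20 − (-104)| = 124, so the distance is 124/10 = 62/5.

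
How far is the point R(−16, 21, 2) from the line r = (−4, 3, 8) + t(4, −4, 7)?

6√5

Direction vector d = (4, −4, 7).
AP = (−12, 18, −6); AP·d = -162, |AP|² = 504, |d|² = 81.
distance² = |AP|² − (AP·d)²/|d|² = 504 − 26244/81 = 180, so the distance is 6√5.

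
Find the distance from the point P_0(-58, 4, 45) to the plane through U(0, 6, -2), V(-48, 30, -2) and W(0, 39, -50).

1

UV = (-48, 24, 0) and UW = (0, 33, -48), so a normal is n = UV × UW = (-1152, -2304, -1584).
n = (-1152, -2304, -1584); n·P − (-10656) = -3024; |n| = 3024; distance = 3024/3024 = 1.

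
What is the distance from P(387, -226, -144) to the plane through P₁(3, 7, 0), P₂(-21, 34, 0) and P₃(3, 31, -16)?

8

P₁P₂ = (-24, 27, 0) and P₁P₃ = (0, 24, -16), so a normal is n = P₁P₂ × P₁P₃ = (-432, -384, -576).
d = |(-432)·387 + (-384)·(-226) + (-576)·(-144) − (-3984)| / √(186624 + 147456 + 331776) = |6528| / 816 = 8.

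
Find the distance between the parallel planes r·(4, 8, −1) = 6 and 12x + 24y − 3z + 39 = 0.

Divide the second equation by 3 to match normals: 4x + 8y − z = -13.
Both planes have normal n = (4, 8, −1), |n| = 9. Any point on the first plane is at distance |(-13) − 6|/|n| = 19/9 from the second.

19/9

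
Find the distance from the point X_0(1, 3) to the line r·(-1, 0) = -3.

2

d = |(-1)·1 + 0·3 − (-3)| / √(1 + 0) = |2|/1 = 2.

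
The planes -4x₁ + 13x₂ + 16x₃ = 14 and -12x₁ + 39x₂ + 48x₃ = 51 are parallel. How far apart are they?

Divide the second equation by 3 to match normals: -4x₁ + 13x₂ + 16x₃ = 17.
Both planes have normal n = (-4, 13, 16), |n| = 21. Any point on the first plane is at distance |17 − 14|/|n| = 3/21 = 1/7 from the second.

1/7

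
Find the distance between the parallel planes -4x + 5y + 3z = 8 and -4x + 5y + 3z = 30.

11√2/5

With common normal n = (-4, 5, 3) (|n| = 5√2), the distance is |8 − 30|/|n| = 22/(5√2) = 11√2/5.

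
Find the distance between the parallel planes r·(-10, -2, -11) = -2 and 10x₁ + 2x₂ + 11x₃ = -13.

Divide the second equation by -1 to match normals: -10x₁ - 2x₂ - 11x₃ = 13.
Both planes have normal n = (-10, -2, -11), |n| = 15. Any point on the first plane is at distance |13 − (-2)|/|n| = 15/15 = 1 from the second.

1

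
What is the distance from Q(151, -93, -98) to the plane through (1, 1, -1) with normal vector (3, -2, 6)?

8

The plane has equation n·(r − (1, 1, -1)) = 0, i.e. n·r = -5.
Then n·(151, -93, -98) - (-5) = 56.
|n| = √(9 + 4 + 36) = 7, so the distance is |56|/7 = 8.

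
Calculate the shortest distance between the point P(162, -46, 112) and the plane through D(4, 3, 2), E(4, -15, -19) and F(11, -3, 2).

5

DE = (0, -18, -21) and DF = (7, -6, 0), so a normal is n = DE × DF = (-126, -147, 126).
n = (-126, -147, 126); n·P − (-693) = 1155; |n| = 231; distance = 1155/231 = 5.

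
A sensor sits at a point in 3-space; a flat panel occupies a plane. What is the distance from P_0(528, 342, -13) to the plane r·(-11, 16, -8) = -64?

Normal vector n = (-11, 16, -8), and n·(528, 342, -13) - (-64) = -168.
|n| = √(121 + 256 + 64) = 21, so the distance is |-168|/21 = 8.

8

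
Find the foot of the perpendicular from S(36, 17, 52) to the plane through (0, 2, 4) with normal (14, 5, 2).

The perpendicular from S has direction n = (14, 5, 2): r = (36, 17, 52) + t(14, 5, 2).
Substitute into the plane: n·(S + tn) = 18 gives 693 + 225t = 18, so t = -3.
Foot = (36, 17, 52) + (-3)·(14, 5, 2) = (−6, 2, 46).

(-6, 2, 46)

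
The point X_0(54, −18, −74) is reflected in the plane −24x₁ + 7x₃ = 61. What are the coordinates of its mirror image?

(-90, -18, -32)

With n = (−24, 0, 7), the signed offset is (n·X_0 − 61)/|n|² = -1875/625 = -3.
X_0' = X_0 − 2t·n = (54, −18, −74) − (-6)·(−24, 0, 7) = (−90, −18, −32).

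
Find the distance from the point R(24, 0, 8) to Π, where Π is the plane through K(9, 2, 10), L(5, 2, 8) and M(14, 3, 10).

KL = (-4, 0, -2) and KM = (5, 1, 0), so a normal is n = KL × KM = (2, -10, -4).
n = (2, -10, -4); n·P − (-42) = 58; |n| = 2√30; distance = 58/(2√30) = 29√30/30.

29√30/30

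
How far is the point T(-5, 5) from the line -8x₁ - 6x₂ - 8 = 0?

The normal to the line is n = (-8, -6) with |n| = 10.
|n·T − 8| = |10 − 8| = 2, so the distance is 2/10 = 1/5.

1/5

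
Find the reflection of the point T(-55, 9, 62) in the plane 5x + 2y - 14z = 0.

With n = (5, 2, -14), the signed offset is (n·T − 0)/|n|² = -1125/225 = -5.
T' = T − 2t·n = (-55, 9, 62) − (-10)·(5, 2, -14) = (-5, 29, -78).

(-5, 29, -78)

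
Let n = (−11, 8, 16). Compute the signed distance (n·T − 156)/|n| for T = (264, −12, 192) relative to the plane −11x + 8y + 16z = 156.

n·T − 156 = -84.
|n| = 21, so the signed distance is -84/21 = -4.

-4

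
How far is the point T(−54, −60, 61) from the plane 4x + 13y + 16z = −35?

d = |4·(-54) + 13·(-60) + 16·61 − (-35)| / √(16 + 169 + 256) = |15| / 21 = 5/7.

5/7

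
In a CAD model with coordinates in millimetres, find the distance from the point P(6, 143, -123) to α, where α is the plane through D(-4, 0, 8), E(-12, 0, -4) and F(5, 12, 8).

DE = (-8, 0, -12) and DF = (9, 12, 0), so a normal is n = DE × DF = (144, -108, -96).
Then n·(6, 143, -123) - (-1344) = -1428.
|n| = √(20736 + 11664 + 9216) = 204, so the distance is |-1428|/204 = 7.

7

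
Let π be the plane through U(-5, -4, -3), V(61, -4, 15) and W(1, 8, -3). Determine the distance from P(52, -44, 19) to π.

22/23

UV = (66, 0, 18) and UW = (6, 12, 0), so a normal is n = UV × UW = (-216, 108, 792).
n = (-216, 108, 792); n·P − (-1728) = 792; |n| = 828; distance = 792/828 = 22/23.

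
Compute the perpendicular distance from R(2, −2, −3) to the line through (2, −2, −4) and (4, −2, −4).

A direction vector is d = (2, 0, 0).
AP = (0, 0, 1), and AP × d = (0, 2, 0).
|AP × d|² = 4 and |d|² = 4, so the distance is √(4/4) = √1 = 1.

1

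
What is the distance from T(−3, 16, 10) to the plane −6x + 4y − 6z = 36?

d = |(-6)·(-3) + 4·16 + (-6)·10 − 36| / √(36 + 16 + 36) = |-14| / (2√22) = 7/√22.

7√22/22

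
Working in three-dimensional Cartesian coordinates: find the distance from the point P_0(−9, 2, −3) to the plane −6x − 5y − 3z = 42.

11/√70

d = |(-6)·(-9) + (-5)·2 + (-3)·(-3) − 42| / √(36 + 25 + 9) = |11| / √70 = 11√70/70.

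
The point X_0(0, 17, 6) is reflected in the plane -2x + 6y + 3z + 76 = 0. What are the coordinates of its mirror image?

With n = (-2, 6, 3), the signed offset is (n·X_0 − (-76))/|n|² = 196/49 = 4.
X_0' = X_0 − 2t·n = (0, 17, 6) − 8·(-2, 6, 3) = (16, -31, -18).

(16, -31, -18)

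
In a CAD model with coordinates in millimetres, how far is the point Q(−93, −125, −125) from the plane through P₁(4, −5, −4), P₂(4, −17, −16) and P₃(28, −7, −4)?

P₁P₂ = (0, −12, −12) and P₁P₃ = (24, −2, 0), so a normal is n = P₁P₂ × P₁P₃ = (−24, −288, 288).
n = (−24, −288, 288); n·P − 192 = 2040; |n| = 408; distance = 2040/408 = 5.

5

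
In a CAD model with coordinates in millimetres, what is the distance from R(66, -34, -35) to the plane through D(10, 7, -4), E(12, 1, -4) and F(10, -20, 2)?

25/11

DE = (2, -6, 0) and DF = (0, -27, 6), so a normal is n = DE × DF = (-36, -12, -54).
Then n·(66, -34, -35) - (-228) = 150.
|n| = √(1296 + 144 + 2916) = 66, so the distance is |150|/66 = 25/11.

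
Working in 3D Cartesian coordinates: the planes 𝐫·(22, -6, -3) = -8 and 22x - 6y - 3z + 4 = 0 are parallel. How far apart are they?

Both planes have normal n = (22, -6, -3), |n| = 23. Any point on the first plane is at distance |(-4) − (-8)|/|n| = 4/23 from the second.

4/23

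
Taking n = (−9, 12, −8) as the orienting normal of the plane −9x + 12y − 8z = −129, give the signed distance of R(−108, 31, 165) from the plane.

9

n·R − (-129) = 153.
|n| = 17, so the signed distance is 153/17 = 9.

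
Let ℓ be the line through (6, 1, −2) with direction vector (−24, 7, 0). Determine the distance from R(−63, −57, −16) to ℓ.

√5821

Direction vector d = (−24, 7, 0).
AP = (−69, −58, −14); AP·d = 1250, |AP|² = 8321, |d|² = 625.
distance² = |AP|² − (AP·d)²/|d|² = 8321 − 1562500/625 = 5821, so the distance is √5821.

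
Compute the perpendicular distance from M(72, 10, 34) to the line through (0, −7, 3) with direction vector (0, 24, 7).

√5809

Direction vector d = (0, 24, 7).
AP = (72, 17, 31); AP·d = 625, |AP|² = 6434, |d|² = 625.
distance² = |AP|² − (AP·d)²/|d|² = 6434 − 390625/625 = 5809, so the distance is √5809.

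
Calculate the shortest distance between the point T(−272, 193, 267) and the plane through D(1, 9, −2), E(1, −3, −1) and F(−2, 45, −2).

8

DE = (0, −12, 1) and DF = (−3, 36, 0), so a normal is n = DE × DF = (−36, −3, −36).
d = |(-36)·(-272) + (-3)·193 + (-36)·267 − 9| / √(1296 + 9 + 1296) = |-408| / 51 = 8.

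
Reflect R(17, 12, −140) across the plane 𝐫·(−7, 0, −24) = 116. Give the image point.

With n = (−7, 0, −24), the signed offset is (n·R − 116)/|n|² = 3125/625 = 5.
R' = R − 2t·n = (17, 12, −140) − 10·(−7, 0, −24) = (87, 12, 100).

(87, 12, 100)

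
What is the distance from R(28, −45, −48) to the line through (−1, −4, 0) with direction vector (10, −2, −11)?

Direction vector d = (10, −2, −11).
AP = (29, −41, −48); AP·d = 900, |AP|² = 4826, |d|² = 225.
distance² = |AP|² − (AP·d)²/|d|² = 4826 − 810000/225 = 1226, so the distance is √1226.

√1226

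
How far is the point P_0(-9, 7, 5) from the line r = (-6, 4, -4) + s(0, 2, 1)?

3√6

Direction vector d = (0, 2, 1).
AP = (-3, 3, 9); AP·d = 15, |AP|² = 99, |d|² = 5.
distance² = |AP|² − (AP·d)²/|d|² = 99 − 225/5 = 54, so the distance is 3√6.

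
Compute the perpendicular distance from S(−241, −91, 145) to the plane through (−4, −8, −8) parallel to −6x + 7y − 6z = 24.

Parallel planes share the normal n = (−6, 7, −6); since (−4, −8, −8) lies on the plane, its equation is −6x + 7y − 6z = 16.
Then n·(−241, −91, 145) − 16 = −77.
|n| = √(36 + 49 + 36) = 11, so the distance is |-77|/11 = 7.

7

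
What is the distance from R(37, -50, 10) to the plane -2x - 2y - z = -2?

6

Normal vector n = (-2, -2, -1), and n·(37, -50, 10) - (-2) = 18.
|n| = √(4 + 4 + 1) = 3, so the distance is |18|/3 = 6.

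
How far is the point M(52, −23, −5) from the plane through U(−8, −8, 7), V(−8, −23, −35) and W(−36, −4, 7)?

2

UV = (0, −15, −42) and UW = (−28, 4, 0), so a normal is n = UV × UW = (168, 1176, −420).
Then n·(52, −23, −5) − (−13692) = −2520.
|n| = √(28224 + 1382976 + 176400) = 1260, so the distance is |-2520|/1260 = 2.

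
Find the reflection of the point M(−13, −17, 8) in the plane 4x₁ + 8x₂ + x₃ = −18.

(3, 15, 12)

With n = (4, 8, 1), the signed offset is (n·M − (-18))/|n|² = -162/81 = -2.
M' = M − 2t·n = (−13, −17, 8) − (-4)·(4, 8, 1) = (3, 15, 12).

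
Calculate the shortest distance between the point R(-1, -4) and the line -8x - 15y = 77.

9/17

The normal to the line is n = (-8, -15) with |n| = 17.
|n·R − 77| = |68 − 77| = 9, so the distance is 9/17.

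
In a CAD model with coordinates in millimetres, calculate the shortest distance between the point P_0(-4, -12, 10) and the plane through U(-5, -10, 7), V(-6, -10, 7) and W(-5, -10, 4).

2

UV = (-1, 0, 0) and UW = (0, 0, -3), so a normal is n = UV × UW = (0, -3, 0).
d = |(-3)·(-12) − 30| / √(0 + 9 + 0) = |6| / 3 = 2.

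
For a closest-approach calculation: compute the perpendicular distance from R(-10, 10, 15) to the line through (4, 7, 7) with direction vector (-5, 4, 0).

Direction vector d = (-5, 4, 0).
AP = (-14, 3, 8), and AP × d = (-32, -40, -41).
|AP × d|² = 4305 and |d|² = 41, so the distance is √(4305/41) = √105.

√105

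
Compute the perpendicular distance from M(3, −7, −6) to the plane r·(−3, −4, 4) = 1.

6√41/41

d = |(-3)·3 + (-4)·(-7) + 4·(-6) − 1| / √(9 + 16 + 16) = |-6| / √41 = 6/√41.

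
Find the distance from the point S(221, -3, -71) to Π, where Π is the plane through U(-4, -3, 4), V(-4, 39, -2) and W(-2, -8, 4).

UV = (0, 42, -6) and UW = (2, -5, 0), so a normal is n = UV × UW = (-30, -12, -84).
n = (-30, -12, -84); n·P − (-180) = -450; |n| = 90; distance = 450/90 = 5.

5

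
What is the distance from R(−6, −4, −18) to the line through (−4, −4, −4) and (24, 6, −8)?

A direction vector is d = (28, 10, −4).
AP = (−2, 0, −14), and AP × d = (140, −400, −20).
|AP × d|² = 180000 and |d|² = 900, so the distance is √(180000/900) = √200 = 10√2.

10√2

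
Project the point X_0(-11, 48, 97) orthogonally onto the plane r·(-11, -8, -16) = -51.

The perpendicular from X_0 has direction n = (-11, -8, -16): r = (-11, 48, 97) + t(-11, -8, -16).
Substitute into the plane: n·(X_0 + tn) = -51 gives -1815 + 441t = -51, so t = 4.
Foot = (-11, 48, 97) + 4·(-11, -8, -16) = (-55, 16, 33).

(-55, 16, 33)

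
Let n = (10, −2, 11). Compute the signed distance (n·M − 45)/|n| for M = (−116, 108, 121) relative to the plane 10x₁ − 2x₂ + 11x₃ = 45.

-6

n·M − 45 = -90.
|n| = 15, so the signed distance is -90/15 = -6.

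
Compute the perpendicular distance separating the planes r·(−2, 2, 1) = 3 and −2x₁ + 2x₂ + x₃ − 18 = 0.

With common normal n = (−2, 2, 1) (|n| = 3), the distance is |3 − 18|/|n| = 15/3 = 5.

5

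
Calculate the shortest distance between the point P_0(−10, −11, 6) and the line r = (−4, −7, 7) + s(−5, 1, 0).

3√3

Direction vector d = (−5, 1, 0).
AP = (−6, −4, −1), and AP × d = (1, 5, −26).
|AP × d|² = 702 and |d|² = 26, so the distance is √(702/26) = √27 = 3√3.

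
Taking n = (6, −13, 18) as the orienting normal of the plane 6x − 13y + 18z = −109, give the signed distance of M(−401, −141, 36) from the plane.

n·M − (-109) = 184.
|n| = 23, so the signed distance is 184/23 = 8.

8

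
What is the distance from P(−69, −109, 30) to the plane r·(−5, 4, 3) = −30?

29√2/10

Normal vector n = (−5, 4, 3), and n·(−69, −109, 30) − (−30) = 29.
|n| = √(25 + 16 + 9) = 5√2, so the distance is |29|/(5√2) = 29√2/10.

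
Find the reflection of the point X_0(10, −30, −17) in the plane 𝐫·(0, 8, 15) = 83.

(10, 2, 43)

n = (0, 8, 15), |n|² = 289, n·X_0 − 83 = -578, so t = -578/289 = -2.
Foot F = X_0 − (-2)·n = (10, −14, 13); the reflection is 2F − X_0 = (10, 2, 43).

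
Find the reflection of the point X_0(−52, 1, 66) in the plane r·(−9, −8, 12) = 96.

n = (−9, −8, 12), |n|² = 289, n·X_0 − 96 = 1156, so t = 1156/289 = 4.
Foot F = X_0 − 4·n = (−16, 33, 18); the reflection is 2F − X_0 = (20, 65, −30).

(20, 65, -30)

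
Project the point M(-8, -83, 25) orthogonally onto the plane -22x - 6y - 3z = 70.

The perpendicular from M has direction n = (-22, -6, -3): r = (-8, -83, 25) + t(-22, -6, -3).
Substitute into the plane: n·(M + tn) = 70 gives 599 + 529t = 70, so t = -1.
Foot = (-8, -83, 25) + (-1)·(-22, -6, -3) = (14, -77, 28).

(14, -77, 28)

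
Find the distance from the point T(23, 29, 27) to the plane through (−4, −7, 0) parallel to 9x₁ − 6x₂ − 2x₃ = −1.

27/11

Parallel planes share the normal n = (9, −6, −2); since (−4, −7, 0) lies on the plane, its equation is 9x₁ − 6x₂ − 2x₃ = 6.
n = (9, −6, −2); n·P − 6 = -27; |n| = 11; distance = 27/11.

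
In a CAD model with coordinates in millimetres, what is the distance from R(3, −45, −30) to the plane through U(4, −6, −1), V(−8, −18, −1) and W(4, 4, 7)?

7/√57

UV = (−12, −12, 0) and UW = (0, 10, 8), so a normal is n = UV × UW = (−96, 96, −120).
n = (−96, 96, −120); n·P − (-840) = -168; |n| = 24√57; distance = 168/(24√57) = 7/√57.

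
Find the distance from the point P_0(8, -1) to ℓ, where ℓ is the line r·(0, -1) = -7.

d = |0·8 + (-1)·(-1) − (-7)| / √(0 + 1) = |8|/1 = 8.

8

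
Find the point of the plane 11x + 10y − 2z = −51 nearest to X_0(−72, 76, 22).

n = (11, 10, −2), |n|² = 225, and n·X_0 − (-51) = -25.
t = -25/225 = -1/9, so the foot is X_0 − t·n = (−72, 76, 22) − (-1/9)·(11, 10, −2) = (−637/9, 694/9, 196/9).

(-637/9, 694/9, 196/9)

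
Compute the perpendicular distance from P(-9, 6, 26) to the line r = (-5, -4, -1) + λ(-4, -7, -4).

Direction vector d = (-4, -7, -4).
AP = (-4, 10, 27); AP·d = -162, |AP|² = 845, |d|² = 81.
distance² = |AP|² − (AP·d)²/|d|² = 845 − 26244/81 = 521, so the distance is √521.

√521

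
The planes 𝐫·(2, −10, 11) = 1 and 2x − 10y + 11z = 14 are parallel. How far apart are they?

13/15

Both planes have normal n = (2, −10, 11), |n| = 15. Any point on the first plane is at distance |14 − 1|/|n| = 13/15 from the second.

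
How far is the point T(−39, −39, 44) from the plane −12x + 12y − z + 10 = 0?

n = (−12, 12, −1); n·P − (-10) = -34; |n| = 17; distance = 34/17 = 2.

2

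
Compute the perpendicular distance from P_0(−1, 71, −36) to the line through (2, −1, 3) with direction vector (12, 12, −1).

3√457

Direction vector d = (12, 12, −1).
AP = (−3, 72, −39); AP·d = 867, |AP|² = 6714, |d|² = 289.
distance² = |AP|² − (AP·d)²/|d|² = 6714 − 751689/289 = 4113, so the distance is 3√457.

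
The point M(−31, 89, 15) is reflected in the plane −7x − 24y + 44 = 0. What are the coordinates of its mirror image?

With n = (−7, −24, 0), the signed offset is (n·M − (-44))/|n|² = -1875/625 = -3.
M' = M − 2t·n = (−31, 89, 15) − (-6)·(−7, −24, 0) = (−73, −55, 15).

(-73, -55, 15)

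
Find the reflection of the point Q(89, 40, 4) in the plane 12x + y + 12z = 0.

(-7, 32, -92)

With n = (12, 1, 12), the signed offset is (n·Q − 0)/|n|² = 1156/289 = 4.
Q' = Q − 2t·n = (89, 40, 4) − 8·(12, 1, 12) = (-7, 32, -92).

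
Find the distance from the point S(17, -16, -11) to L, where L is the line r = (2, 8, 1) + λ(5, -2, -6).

6√10

Direction vector d = (5, -2, -6).
AP = (15, -24, -12), and AP × d = (120, 30, 90).
|AP × d|² = 23400 and |d|² = 65, so the distance is √(23400/65) = √360 = 6√10.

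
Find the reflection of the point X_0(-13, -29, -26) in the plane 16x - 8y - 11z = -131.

(-45, -13, -4)

With n = (16, -8, -11), the signed offset is (n·X_0 − (-131))/|n|² = 441/441 = 1.
X_0' = X_0 − 2t·n = (-13, -29, -26) − 2·(16, -8, -11) = (-45, -13, -4).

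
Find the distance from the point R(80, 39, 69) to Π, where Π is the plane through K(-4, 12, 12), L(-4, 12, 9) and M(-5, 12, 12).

KL = (0, 0, -3) and KM = (-1, 0, 0), so a normal is n = KL × KM = (0, 3, 0).
d = |3·39 − 36| / √(0 + 9 + 0) = |81| / 3 = 27.

27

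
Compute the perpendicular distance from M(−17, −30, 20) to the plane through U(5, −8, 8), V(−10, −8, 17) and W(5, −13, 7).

16/√35

UV = (−15, 0, 9) and UW = (0, −5, −1), so a normal is n = UV × UW = (45, −15, 75).
n = (45, −15, 75); n·P − 945 = 240; |n| = 15√35; distance = 240/(15√35) = 16√35/35.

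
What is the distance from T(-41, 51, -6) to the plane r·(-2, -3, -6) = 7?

6

n = (-2, -3, -6); n·P − 7 = -42; |n| = 7; distance = 42/7 = 6.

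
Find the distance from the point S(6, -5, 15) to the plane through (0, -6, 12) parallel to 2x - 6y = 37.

Parallel planes share the normal n = (2, -6, 0); since (0, -6, 12) lies on the plane, its equation is 2x - 6y = 36.
Then n·(6, -5, 15) - 36 = 6.
|n| = √(4 + 36 + 0) = 2√10, so the distance is |6|/(2√10) = 3/√10.

3√10/10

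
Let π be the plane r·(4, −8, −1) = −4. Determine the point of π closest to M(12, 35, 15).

n = (4, −8, −1), |n|² = 81, and n·M − (-4) = -243.
t = -243/81 = -3, so the foot is M − t·n = (12, 35, 15) − (-3)·(4, −8, −1) = (24, 11, 12).

(24, 11, 12)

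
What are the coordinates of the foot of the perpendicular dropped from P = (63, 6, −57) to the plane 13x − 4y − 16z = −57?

n = (13, −4, −16), |n|² = 441, and n·P − (-57) = 1764.
t = 1764/441 = 4, so the foot is P − t·n = (63, 6, −57) − 4·(13, −4, −16) = (11, 22, 7).

(11, 22, 7)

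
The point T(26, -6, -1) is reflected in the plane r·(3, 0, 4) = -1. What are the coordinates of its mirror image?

n = (3, 0, 4), |n|² = 25, n·T − (-1) = 75, so t = 75/25 = 3.
Foot F = T − 3·n = (17, -6, -13); the reflection is 2F − T = (8, -6, -25).

(8, -6, -25)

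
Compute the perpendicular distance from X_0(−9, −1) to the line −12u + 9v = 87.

4/5

d = |(-12)·(-9) + 9·(-1) − 87| / √(144 + 81) = |12|/15 = 4/5.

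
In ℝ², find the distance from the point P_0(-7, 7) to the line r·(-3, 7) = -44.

d = |(-3)·(-7) + 7·7 − (-44)| / √(9 + 49) = |114|/√58 = 114/√58.

57√58/29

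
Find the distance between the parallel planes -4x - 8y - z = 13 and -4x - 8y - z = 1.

4/3

Both planes have normal n = (-4, -8, -1), |n| = 9. Any point on the first plane is at distance |1 − 13|/|n| = 12/9 = 4/3 from the second.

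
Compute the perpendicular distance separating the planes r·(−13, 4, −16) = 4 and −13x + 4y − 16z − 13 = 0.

3/7

Both planes have normal n = (−13, 4, −16), |n| = 21. Any point on the first plane is at distance |13 − 4|/|n| = 9/21 = 3/7 from the second.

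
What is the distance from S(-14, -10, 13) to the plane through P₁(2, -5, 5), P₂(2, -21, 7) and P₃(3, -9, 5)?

P₁P₂ = (0, -16, 2) and P₁P₃ = (1, -4, 0), so a normal is n = P₁P₂ × P₁P₃ = (8, 2, 16).
Then n·(-14, -10, 13) - 86 = -10.
|n| = √(64 + 4 + 256) = 18, so the distance is |-10|/18 = 5/9.

5/9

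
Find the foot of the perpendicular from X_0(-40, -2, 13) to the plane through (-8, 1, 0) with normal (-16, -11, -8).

(-24, 9, 21)

The perpendicular from X_0 has direction n = (-16, -11, -8): r = (-40, -2, 13) + μ(-16, -11, -8).
Substitute into the plane: n·(X_0 + μn) = 117 gives 558 + 441μ = 117, so μ = -1.
Foot = (-40, -2, 13) + (-1)·(-16, -11, -8) = (-24, 9, 21).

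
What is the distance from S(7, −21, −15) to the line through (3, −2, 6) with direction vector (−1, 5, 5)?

√2

Direction vector d = (−1, 5, 5).
AP = (4, −19, −21); AP·d = -204, |AP|² = 818, |d|² = 51.
distance² = |AP|² − (AP·d)²/|d|² = 818 − 41616/51 = 2, so the distance is √2.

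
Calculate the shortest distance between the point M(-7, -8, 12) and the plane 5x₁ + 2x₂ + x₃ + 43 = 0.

2√30/15

Normal vector n = (5, 2, 1), and n·(-7, -8, 12) - (-43) = 4.
|n| = √(25 + 4 + 1) = √30, so the distance is |4|/√30 = 4/√30.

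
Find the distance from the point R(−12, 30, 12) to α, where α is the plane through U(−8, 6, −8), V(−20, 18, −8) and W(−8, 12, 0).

UV = (−12, 12, 0) and UW = (0, 6, 8), so a normal is n = UV × UW = (96, 96, −72).
Then n·(−12, 30, 12) − 384 = 480.
|n| = √(9216 + 9216 + 5184) = 24√41, so the distance is |480|/(24√41) = 20/√41.

20√41/41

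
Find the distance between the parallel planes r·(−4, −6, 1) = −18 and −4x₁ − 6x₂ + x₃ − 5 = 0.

23√53/53

With common normal n = (−4, −6, 1) (|n| = √53), the distance is |(-18) − 5|/|n| = 23/√53.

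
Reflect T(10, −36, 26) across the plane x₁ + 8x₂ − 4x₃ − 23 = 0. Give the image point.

(20, 44, -14)

With n = (1, 8, −4), the signed offset is (n·T − 23)/|n|² = -405/81 = -5.
T' = T − 2t·n = (10, −36, 26) − (-10)·(1, 8, −4) = (20, 44, −14).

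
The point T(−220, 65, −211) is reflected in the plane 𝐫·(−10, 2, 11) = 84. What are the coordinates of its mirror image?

(-680/3, 199/3, -611/3)

With n = (−10, 2, 11), the signed offset is (n·T − 84)/|n|² = -75/225 = -1/3.
T' = T − 2t·n = (−220, 65, −211) − (-2/3)·(−10, 2, 11) = (−680/3, 199/3, −611/3).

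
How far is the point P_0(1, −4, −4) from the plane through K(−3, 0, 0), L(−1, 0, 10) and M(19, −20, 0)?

KL = (2, 0, 10) and KM = (22, −20, 0), so a normal is n = KL × KM = (200, 220, −40).
n = (200, 220, −40); n·P − (-600) = 80; |n| = 300; distance = 80/300 = 4/15.

4/15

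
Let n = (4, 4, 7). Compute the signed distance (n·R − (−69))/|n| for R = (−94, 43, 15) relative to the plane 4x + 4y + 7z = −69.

-10/3

n·R − (-69) = -30.
|n| = 9, so the signed distance is -30/9 = -10/3.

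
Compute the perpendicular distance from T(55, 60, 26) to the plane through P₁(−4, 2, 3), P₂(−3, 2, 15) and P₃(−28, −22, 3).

11/17

P₁P₂ = (1, 0, 12) and P₁P₃ = (−24, −24, 0), so a normal is n = P₁P₂ × P₁P₃ = (288, −288, −24).
d = |288·55 + (-288)·60 + (-24)·26 − (-1800)| / √(82944 + 82944 + 576) = |-264| / 408 = 11/17.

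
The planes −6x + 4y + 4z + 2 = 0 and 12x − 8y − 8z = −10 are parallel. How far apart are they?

7√17/34

Divide the second equation by -2 to match normals: −6x + 4y + 4z = 5.
Both planes have normal n = (−6, 4, 4), |n| = 2√17. Any point on the first plane is at distance |5 − (-2)|/|n| = 7/(2√17) from the second.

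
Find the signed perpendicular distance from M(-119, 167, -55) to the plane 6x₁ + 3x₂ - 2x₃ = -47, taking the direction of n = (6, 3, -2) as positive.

n·M − (-47) = -56.
|n| = 7, so the signed distance is -56/7 = -8.

-8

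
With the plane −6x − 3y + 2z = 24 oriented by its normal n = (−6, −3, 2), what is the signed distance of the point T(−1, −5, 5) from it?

1

n·T − 24 = 7.
|n| = 7, so the signed distance is 7/7 = 1.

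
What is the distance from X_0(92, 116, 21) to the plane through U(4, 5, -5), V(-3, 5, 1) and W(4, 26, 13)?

UV = (-7, 0, 6) and UW = (0, 21, 18), so a normal is n = UV × UW = (-126, 126, -147).
d = |(-126)·92 + 126·116 + (-147)·21 − 861| / √(15876 + 15876 + 21609) = |-924| / 231 = 4.

4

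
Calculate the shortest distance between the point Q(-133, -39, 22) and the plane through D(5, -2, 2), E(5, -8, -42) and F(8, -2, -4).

DE = (0, -6, -44) and DF = (3, 0, -6), so a normal is n = DE × DF = (36, -132, 18).
Then n·(-133, -39, 22) - 480 = 276.
|n| = √(1296 + 17424 + 324) = 138, so the distance is |276|/138 = 2.

2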